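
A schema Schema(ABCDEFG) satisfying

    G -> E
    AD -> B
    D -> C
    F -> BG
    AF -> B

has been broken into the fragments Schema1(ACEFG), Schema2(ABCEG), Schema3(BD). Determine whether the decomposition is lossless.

No

Chase test. Columns are ABCDEFG; row i has aⱼ where attribute j ∈ Schemai, else bᵢⱼ.
Initial tableau (one row per fragment):
  row 1: a1 b12 a3 b14 a5 a6 a7
  row 2: a1 a2 a3 b24 a5 b26 a7
  row 3: b31 a2 b33 a4 b35 b36 b37
No row becomes fully distinguished — the join is lossy.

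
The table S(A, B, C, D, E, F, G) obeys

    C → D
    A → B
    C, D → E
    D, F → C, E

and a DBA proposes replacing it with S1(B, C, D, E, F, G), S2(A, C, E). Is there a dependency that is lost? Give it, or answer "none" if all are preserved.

A → B

Check A → B: no single fragment contains all of {A, B}, and the restricted closure of {A} across the fragments never reaches {B}.
C → D is preserved.
C, D → E is preserved.
D, F → C, E is preserved.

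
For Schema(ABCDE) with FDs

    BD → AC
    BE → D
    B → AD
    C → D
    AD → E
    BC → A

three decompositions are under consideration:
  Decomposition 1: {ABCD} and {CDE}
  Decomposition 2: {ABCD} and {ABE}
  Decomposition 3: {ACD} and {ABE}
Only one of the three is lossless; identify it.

Decomposition 2

Decomposition 1: common = {CD}, closure = {CD} → lossy.
Decomposition 2: common = {AB}, closure = {ABCDE} → lossless.
Decomposition 3: common = {A}, closure = {A} → lossy.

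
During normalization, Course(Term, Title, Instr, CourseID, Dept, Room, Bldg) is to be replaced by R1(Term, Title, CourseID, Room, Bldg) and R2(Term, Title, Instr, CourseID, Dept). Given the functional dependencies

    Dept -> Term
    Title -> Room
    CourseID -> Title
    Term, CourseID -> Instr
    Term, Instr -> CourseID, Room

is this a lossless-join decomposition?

No

Common attributes: R1 ∩ R2 = {Term, Title, CourseID}.
Closure of {Term, Title, CourseID}: Title → Room applies, adding Room; Term, CourseID → Instr applies, adding Instr. So (Term, Title, CourseID)⁺ = {Term, Title, Instr, CourseID, Room}.
The closure contains neither all of R1 = {Term, Title, CourseID, Room, Bldg} nor all of R2 = {Term, Title, Instr, CourseID, Dept}, so the common attributes are not a superkey of either fragment. The join is lossy.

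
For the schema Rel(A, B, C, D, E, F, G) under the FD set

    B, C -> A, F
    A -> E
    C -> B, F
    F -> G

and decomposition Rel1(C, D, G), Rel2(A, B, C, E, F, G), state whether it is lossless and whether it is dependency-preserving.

Lossless test: (C, G)⁺ = {A, B, C, E, F, G}, which contains all of one fragment — lossless.
Dependency preservation: every FD's attributes lie within a single fragment, so each can be enforced locally — preserved.

lossless and dependency-preserving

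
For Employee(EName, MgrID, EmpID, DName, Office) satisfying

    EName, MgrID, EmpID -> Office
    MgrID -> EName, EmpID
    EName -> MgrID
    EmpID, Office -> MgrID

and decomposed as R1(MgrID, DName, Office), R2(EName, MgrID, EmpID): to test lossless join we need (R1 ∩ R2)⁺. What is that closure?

R1 ∩ R2 = {MgrID}.
MgrID → EName, EmpID applies, adding EName, EmpID
EName, MgrID, EmpID → Office applies, adding Office
Closure: {EName, MgrID, EmpID, Office}.

EName, MgrID, EmpID, Office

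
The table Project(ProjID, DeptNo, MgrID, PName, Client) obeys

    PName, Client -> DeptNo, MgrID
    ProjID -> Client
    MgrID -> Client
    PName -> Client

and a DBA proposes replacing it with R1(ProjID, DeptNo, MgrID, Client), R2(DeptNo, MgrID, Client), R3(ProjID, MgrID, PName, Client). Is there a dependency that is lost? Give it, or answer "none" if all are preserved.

Check PName, Client → DeptNo, MgrID: no single fragment contains all of {DeptNo, MgrID, PName, Client}, and the restricted closure of {PName, Client} across the fragments never reaches {DeptNo, MgrID}.
ProjID → Client is preserved.
MgrID → Client is preserved.
PName → Client is preserved.

PName, Client -> DeptNo, MgrID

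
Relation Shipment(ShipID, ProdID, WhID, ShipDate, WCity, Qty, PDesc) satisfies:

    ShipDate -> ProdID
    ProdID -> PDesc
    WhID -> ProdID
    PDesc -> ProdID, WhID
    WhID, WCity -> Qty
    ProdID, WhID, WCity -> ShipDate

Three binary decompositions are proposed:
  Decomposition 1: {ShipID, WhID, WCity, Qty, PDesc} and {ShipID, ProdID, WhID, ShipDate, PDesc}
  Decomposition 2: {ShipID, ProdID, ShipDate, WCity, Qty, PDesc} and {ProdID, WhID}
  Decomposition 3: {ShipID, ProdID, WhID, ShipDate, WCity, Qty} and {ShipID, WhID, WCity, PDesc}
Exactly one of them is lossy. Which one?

Decomposition 1: common = {ShipID, WhID, PDesc}, closure = {ShipID, ProdID, WhID, PDesc} → lossy.
Decomposition 2: common = {ProdID}, closure = {ProdID, WhID, PDesc} → lossless.
Decomposition 3: common = {ShipID, WhID, WCity}, closure = {ShipID, ProdID, WhID, ShipDate, WCity, Qty, PDesc} → lossless.

Decomposition 1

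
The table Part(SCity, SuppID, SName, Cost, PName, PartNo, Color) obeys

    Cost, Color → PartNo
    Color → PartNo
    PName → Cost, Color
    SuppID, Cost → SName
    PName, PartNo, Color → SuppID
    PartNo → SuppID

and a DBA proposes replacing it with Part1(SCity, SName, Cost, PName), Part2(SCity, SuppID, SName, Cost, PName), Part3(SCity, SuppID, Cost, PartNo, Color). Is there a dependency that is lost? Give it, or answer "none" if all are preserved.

PName → Cost, Color

Check PName → Cost, Color: no single fragment contains all of {Cost, PName, Color}, and the restricted closure of {PName} across the fragments never reaches {Cost, Color}.
Cost, Color → PartNo is preserved.
Color → PartNo is preserved.
SuppID, Cost → SName is preserved.
PName, PartNo, Color → SuppID is preserved.
PartNo → SuppID is preserved.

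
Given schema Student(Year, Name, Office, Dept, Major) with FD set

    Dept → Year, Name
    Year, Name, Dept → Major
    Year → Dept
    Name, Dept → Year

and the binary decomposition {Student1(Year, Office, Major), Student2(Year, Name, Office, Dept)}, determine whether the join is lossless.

Common attributes: Student1 ∩ Student2 = {Year, Office}.
Closure of {Year, Office}: Year → Dept applies, adding Dept; Dept → Year, Name applies, adding Name; Year, Name, Dept → Major applies, adding Major. So (Year, Office)⁺ = {Year, Name, Office, Dept, Major}.
This closure contains every attribute of Student1, so Student1 ∩ Student2 → Student1. The join is lossless.

Yes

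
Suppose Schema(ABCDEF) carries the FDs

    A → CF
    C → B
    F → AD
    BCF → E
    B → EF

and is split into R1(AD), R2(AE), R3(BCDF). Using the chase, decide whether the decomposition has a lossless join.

No

Chase test. Columns are ABCDEF; row i has aⱼ where attribute j ∈ Ri, else bᵢⱼ.
Initial tableau (one row per fragment):
  row 1: a1 b12 b13 a4 b15 b16
  row 2: a1 b22 b23 b24 a5 b26
  row 3: b31 a2 a3 a4 b35 a6
Rows 1 and 2 agree on A; apply A→CF and equate their CF entries.
Rows 1 and 2 agree on C; apply C→B and equate their B entries.
Rows 1 and 2 agree on F; apply F→AD and equate their AD entries.
Rows 1 and 2 agree on BCF; apply BCF→E and equate their E entries.
No row becomes fully distinguished — the join is lossy.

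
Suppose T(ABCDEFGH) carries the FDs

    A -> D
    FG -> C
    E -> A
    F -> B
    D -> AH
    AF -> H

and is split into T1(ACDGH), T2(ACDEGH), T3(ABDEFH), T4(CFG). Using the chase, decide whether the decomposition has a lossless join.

Chase test. Columns are ABCDEFGH; row i has aⱼ where attribute j ∈ Ti, else bᵢⱼ.
Initial tableau (one row per fragment):
  row 1: a1 b12 a3 a4 b15 b16 a7 a8
  row 2: a1 b22 a3 a4 a5 b26 a7 a8
  row 3: a1 a2 b33 a4 a5 a6 b37 a8
  row 4: b41 b42 a3 b44 b45 a6 a7 b48
Rows 3 and 4 agree on F; apply F→B and equate their B entries.
No row becomes fully distinguished — the join is lossy.

No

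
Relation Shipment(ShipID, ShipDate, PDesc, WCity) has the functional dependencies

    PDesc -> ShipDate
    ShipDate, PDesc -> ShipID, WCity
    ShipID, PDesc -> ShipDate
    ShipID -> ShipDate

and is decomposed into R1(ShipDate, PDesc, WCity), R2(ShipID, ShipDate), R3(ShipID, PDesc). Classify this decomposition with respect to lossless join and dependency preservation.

lossless and dependency-preserving

Lossless test (chase): Rows 1 and 3 agree on PDesc; apply PDesc→ShipDate and equate their ShipDate entries. Rows 1 and 3 agree on ShipDate, PDesc; apply ShipDate, PDesc→ShipID, WCity and equate their ShipID, WCity entries. Row 1 is now all distinguished symbols — the join is lossless.
Dependency preservation: ShipDate, PDesc → ShipID, WCity; ShipID, PDesc → ShipDate are not contained in any single fragment, but the restricted closure of each left-hand side across the fragments still reaches the right-hand side; the remaining FDs each lie inside some fragment. All dependencies are preserved.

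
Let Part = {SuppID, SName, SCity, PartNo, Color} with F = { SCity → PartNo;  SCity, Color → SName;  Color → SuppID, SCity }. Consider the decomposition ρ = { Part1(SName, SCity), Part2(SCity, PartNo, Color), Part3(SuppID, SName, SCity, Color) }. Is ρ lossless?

Yes

Chase test. Columns are SuppID, SName, SCity, PartNo, Color; row i has aⱼ where attribute j ∈ Parti, else bᵢⱼ.
Initial tableau (one row per fragment):
  row 1: b11 a2 a3 b14 b15
  row 2: b21 b22 a3 a4 a5
  row 3: a1 a2 a3 b34 a5
Rows 1 and 2 agree on SCity; apply SCity→PartNo and equate their PartNo entries.
Rows 1 and 3 agree on SCity; apply SCity→PartNo and equate their PartNo entries.
Rows 2 and 3 agree on SCity, Color; apply SCity, Color→SName and equate their SName entries.
Rows 2 and 3 agree on Color; apply Color→SuppID, SCity and equate their SuppID, SCity entries.
Row 2 is now all distinguished symbols — the join is lossless.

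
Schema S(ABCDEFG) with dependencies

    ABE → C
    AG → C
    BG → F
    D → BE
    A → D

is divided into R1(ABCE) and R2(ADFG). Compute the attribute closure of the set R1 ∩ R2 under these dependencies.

R1 ∩ R2 = {A}.
A → D applies, adding D
D → BE applies, adding BE
ABE → C applies, adding C
Closure: {ABCDE}.

ABCDE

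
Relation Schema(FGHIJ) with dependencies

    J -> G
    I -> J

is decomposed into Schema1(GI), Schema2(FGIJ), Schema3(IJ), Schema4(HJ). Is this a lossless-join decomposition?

No

Chase test. Columns are FGHIJ; row i has aⱼ where attribute j ∈ Schemai, else bᵢⱼ.
Initial tableau (one row per fragment):
  row 1: b11 a2 b13 a4 b15
  row 2: a1 a2 b23 a4 a5
  row 3: b31 b32 b33 a4 a5
  row 4: b41 b42 a3 b44 a5
Rows 2 and 3 agree on J; apply J→G and equate their G entries.
Rows 2 and 4 agree on J; apply J→G and equate their G entries.
Rows 1 and 2 agree on I; apply I→J and equate their J entries.
No row becomes fully distinguished — the join is lossy.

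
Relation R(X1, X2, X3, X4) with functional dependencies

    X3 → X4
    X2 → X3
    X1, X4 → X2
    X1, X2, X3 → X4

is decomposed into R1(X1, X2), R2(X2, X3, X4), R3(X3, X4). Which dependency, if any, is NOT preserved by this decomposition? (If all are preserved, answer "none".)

X1, X4 → X2

Check X1, X4 → X2: no single fragment contains all of {X1, X2, X4}, and the restricted closure of {X1, X4} across the fragments never reaches {X2}.
X3 → X4 is preserved.
X2 → X3 is preserved.
X1, X2, X3 → X4 is preserved.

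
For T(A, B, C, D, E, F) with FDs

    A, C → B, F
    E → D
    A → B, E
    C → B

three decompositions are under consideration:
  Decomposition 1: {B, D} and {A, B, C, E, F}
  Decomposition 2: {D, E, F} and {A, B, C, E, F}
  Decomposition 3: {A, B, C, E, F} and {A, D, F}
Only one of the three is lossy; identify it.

Decomposition 1

Decomposition 1: common = {B}, closure = {B} → lossy.
Decomposition 2: common = {E, F}, closure = {D, E, F} → lossless.
Decomposition 3: common = {A, F}, closure = {A, B, D, E, F} → lossless.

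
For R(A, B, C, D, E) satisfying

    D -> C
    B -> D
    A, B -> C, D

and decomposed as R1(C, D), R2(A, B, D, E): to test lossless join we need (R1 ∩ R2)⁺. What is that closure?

C, D

R1 ∩ R2 = {D}.
D → C applies, adding C
Closure: {C, D}.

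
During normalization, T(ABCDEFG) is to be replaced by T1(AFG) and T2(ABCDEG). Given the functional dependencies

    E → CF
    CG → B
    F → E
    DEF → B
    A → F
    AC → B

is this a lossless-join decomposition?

Yes

Common attributes: T1 ∩ T2 = {AG}.
Closure of {AG}: A → F applies, adding F; F → E applies, adding E; E → CF applies, adding C; CG → B applies, adding B. So (AG)⁺ = {ABCEFG}.
This closure contains every attribute of T1, so T1 ∩ T2 → T1. The join is lossless.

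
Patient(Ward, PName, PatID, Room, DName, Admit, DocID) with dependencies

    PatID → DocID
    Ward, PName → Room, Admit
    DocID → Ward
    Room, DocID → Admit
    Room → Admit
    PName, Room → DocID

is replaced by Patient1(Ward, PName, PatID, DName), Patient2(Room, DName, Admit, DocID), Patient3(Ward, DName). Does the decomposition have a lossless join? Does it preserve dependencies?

lossy and not dependency-preserving

Lossless test (chase): applying each FD to every pair of rows produces no changes in the tableau, so no row becomes fully distinguished — the join is lossy.
Dependency preservation: the restricted closure of {PatID} across the fragments never reaches {DocID}, so PatID → DocID cannot be enforced without a join — not preserved.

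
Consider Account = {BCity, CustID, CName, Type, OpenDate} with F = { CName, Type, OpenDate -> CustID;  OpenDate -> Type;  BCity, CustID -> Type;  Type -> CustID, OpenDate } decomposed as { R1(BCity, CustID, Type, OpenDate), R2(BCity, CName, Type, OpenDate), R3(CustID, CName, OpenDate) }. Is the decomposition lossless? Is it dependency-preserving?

Lossless test (chase): Rows 1 and 3 agree on OpenDate; apply OpenDate→Type and equate their Type entries. Rows 1 and 2 agree on Type; apply Type→CustID, OpenDate and equate their CustID, OpenDate entries. Row 2 is now all distinguished symbols — the join is lossless.
Dependency preservation: CName, Type, OpenDate → CustID is not contained in any single fragment, but the restricted closure of its left-hand side across the fragments still reaches the right-hand side; the remaining FDs each lie inside some fragment. All dependencies are preserved.

lossless and dependency-preserving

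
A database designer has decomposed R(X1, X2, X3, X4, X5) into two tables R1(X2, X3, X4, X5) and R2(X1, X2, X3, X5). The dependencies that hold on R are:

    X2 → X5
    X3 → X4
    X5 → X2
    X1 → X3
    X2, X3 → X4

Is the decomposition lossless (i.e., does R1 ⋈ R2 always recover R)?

Yes

Common attributes: R1 ∩ R2 = {X2, X3, X5}.
Closure of {X2, X3, X5}: X3 → X4 applies, adding X4. So (X2, X3, X5)⁺ = {X2, X3, X4, X5}.
This closure contains every attribute of R1, so R1 ∩ R2 → R1. The join is lossless.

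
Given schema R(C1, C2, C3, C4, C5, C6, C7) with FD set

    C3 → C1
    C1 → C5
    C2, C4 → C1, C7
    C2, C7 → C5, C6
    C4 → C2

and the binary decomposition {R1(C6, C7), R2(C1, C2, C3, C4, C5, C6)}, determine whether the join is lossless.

Common attributes: R1 ∩ R2 = {C6}.
No dependency enlarges {C6}, so (C6)⁺ = {C6}.
The closure contains neither all of R1 = {C6, C7} nor all of R2 = {C1, C2, C3, C4, C5, C6}, so the common attributes are not a superkey of either fragment. The join is lossy.

No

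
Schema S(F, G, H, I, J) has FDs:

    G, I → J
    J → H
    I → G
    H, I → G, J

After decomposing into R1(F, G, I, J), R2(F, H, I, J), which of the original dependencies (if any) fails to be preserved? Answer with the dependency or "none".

none

G, I → J lies within R1.
J → H lies within R2.
I → G lies within R1.
H, I → G, J: restricted closure across fragments reaches G, J.
Every dependency is enforceable on the fragments, so the decomposition is dependency-preserving.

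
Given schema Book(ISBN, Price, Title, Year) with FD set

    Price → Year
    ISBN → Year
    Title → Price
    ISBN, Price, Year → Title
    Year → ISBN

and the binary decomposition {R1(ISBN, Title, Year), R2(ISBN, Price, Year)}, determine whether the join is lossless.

Common attributes: R1 ∩ R2 = {ISBN, Year}.
No dependency enlarges {ISBN, Year}, so (ISBN, Year)⁺ = {ISBN, Year}.
The closure contains neither all of R1 = {ISBN, Title, Year} nor all of R2 = {ISBN, Price, Year}, so the common attributes are not a superkey of either fragment. The join is lossy.

No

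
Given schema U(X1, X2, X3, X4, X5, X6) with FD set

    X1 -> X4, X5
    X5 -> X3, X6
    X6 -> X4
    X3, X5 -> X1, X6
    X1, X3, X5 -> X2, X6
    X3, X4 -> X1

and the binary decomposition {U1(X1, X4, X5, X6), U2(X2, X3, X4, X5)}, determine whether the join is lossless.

Yes

Common attributes: U1 ∩ U2 = {X4, X5}.
Closure of {X4, X5}: X5 → X3, X6 applies, adding X3, X6; X3, X5 → X1, X6 applies, adding X1; X1, X3, X5 → X2, X6 applies, adding X2. So (X4, X5)⁺ = {X1, X2, X3, X4, X5, X6}.
This closure contains every attribute of U1, so U1 ∩ U2 → U1. The join is lossless.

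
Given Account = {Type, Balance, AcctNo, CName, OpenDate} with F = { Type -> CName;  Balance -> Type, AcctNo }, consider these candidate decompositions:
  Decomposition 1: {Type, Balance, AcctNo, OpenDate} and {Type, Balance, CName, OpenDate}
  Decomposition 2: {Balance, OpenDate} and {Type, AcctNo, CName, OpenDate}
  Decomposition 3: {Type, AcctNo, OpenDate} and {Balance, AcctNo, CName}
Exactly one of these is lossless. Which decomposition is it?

Decomposition 1: common = {Type, Balance, OpenDate}, closure = {Type, Balance, AcctNo, CName, OpenDate} → lossless.
Decomposition 2: common = {OpenDate}, closure = {OpenDate} → lossy.
Decomposition 3: common = {AcctNo}, closure = {AcctNo} → lossy.

Decomposition 1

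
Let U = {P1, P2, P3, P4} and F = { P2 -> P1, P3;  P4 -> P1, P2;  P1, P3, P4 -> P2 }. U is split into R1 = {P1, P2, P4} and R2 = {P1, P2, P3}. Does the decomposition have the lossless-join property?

Yes

Common attributes: R1 ∩ R2 = {P1, P2}.
Closure of {P1, P2}: P2 → P1, P3 applies, adding P3. So (P1, P2)⁺ = {P1, P2, P3}.
This closure contains every attribute of R2, so R1 ∩ R2 → R2. The join is lossless.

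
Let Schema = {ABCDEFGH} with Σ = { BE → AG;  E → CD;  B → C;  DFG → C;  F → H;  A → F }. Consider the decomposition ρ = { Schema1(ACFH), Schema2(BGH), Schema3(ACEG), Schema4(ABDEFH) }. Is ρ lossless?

Chase test. Columns are ABCDEFGH; row i has aⱼ where attribute j ∈ Schemai, else bᵢⱼ.
Initial tableau (one row per fragment):
  row 1: a1 b12 a3 b14 b15 a6 b17 a8
  row 2: b21 a2 b23 b24 b25 b26 a7 a8
  row 3: a1 b32 a3 b34 a5 b36 a7 b38
  row 4: a1 a2 b43 a4 a5 a6 b47 a8
Rows 3 and 4 agree on E; apply E→CD and equate their CD entries.
Rows 2 and 4 agree on B; apply B→C and equate their C entries.
Rows 1 and 3 agree on A; apply A→F and equate their F entries.
Rows 1 and 3 agree on F; apply F→H and equate their H entries.
No row becomes fully distinguished — the join is lossy.

No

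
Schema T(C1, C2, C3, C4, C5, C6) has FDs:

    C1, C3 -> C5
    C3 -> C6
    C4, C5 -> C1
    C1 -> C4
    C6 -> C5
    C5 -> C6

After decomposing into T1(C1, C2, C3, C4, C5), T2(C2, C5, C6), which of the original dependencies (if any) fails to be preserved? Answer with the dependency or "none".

C1, C3 → C5 lies within T1.
C3 → C6: restricted closure across fragments reaches C6.
C4, C5 → C1 lies within T1.
C1 → C4 lies within T1.
C6 → C5 lies within T2.
C5 → C6 lies within T2.
Every dependency is enforceable on the fragments, so the decomposition is dependency-preserving.

none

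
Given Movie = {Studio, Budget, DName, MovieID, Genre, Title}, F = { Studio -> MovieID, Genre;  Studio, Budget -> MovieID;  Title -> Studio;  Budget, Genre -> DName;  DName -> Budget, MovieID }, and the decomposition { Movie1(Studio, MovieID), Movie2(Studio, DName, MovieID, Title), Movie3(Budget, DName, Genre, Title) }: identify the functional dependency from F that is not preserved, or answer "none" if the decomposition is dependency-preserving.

Check Studio → MovieID, Genre: no single fragment contains all of {Studio, MovieID, Genre}, and the restricted closure of {Studio} across the fragments never reaches {MovieID, Genre}.
Studio, Budget → MovieID is preserved.
Title → Studio is preserved.
Budget, Genre → DName is preserved.
DName → Budget, MovieID is preserved.

Studio -> MovieID, Genre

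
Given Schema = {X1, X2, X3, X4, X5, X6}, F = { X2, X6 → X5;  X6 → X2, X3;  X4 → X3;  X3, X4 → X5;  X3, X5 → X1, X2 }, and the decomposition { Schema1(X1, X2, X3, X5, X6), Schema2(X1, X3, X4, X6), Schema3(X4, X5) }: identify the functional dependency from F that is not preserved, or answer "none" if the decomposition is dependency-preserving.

X2, X6 → X5 lies within Schema1.
X6 → X2, X3 lies within Schema1.
X4 → X3 lies within Schema2.
X3, X4 → X5: restricted closure across fragments reaches X5.
X3, X5 → X1, X2 lies within Schema1.
Every dependency is enforceable on the fragments, so the decomposition is dependency-preserving.

none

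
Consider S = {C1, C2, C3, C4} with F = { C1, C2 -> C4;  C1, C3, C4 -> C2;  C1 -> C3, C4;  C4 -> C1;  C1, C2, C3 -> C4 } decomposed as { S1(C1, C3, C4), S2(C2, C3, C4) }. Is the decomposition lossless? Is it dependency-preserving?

lossless and dependency-preserving

Lossless test: (C3, C4)⁺ = {C1, C2, C3, C4}, which contains all of one fragment — lossless.
Dependency preservation: C1, C2 → C4; C1, C3, C4 → C2; C1, C2, C3 → C4 are not contained in any single fragment, but the restricted closure of each left-hand side across the fragments still reaches the right-hand side; the remaining FDs each lie inside some fragment. All dependencies are preserved.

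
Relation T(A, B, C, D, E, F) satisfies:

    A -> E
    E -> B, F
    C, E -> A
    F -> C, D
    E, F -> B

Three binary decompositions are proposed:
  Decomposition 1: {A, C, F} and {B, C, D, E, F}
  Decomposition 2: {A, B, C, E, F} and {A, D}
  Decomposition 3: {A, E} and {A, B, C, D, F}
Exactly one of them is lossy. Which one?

Decomposition 1

Decomposition 1: common = {C, F}, closure = {C, D, F} → lossy.
Decomposition 2: common = {A}, closure = {A, B, C, D, E, F} → lossless.
Decomposition 3: common = {A}, closure = {A, B, C, D, E, F} → lossless.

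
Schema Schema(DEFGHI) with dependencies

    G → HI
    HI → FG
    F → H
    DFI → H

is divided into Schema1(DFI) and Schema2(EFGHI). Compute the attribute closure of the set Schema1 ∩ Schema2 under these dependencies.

FGHI

Schema1 ∩ Schema2 = {FI}.
F → H applies, adding H
HI → FG applies, adding G
Closure: {FGHI}.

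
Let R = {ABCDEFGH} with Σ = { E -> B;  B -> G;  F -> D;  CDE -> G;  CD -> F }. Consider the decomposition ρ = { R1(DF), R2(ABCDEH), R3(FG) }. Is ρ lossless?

Chase test. Columns are ABCDEFGH; row i has aⱼ where attribute j ∈ Ri, else bᵢⱼ.
Initial tableau (one row per fragment):
  row 1: b11 b12 b13 a4 b15 a6 b17 b18
  row 2: a1 a2 a3 a4 a5 b26 b27 a8
  row 3: b31 b32 b33 b34 b35 a6 a7 b38
Rows 1 and 3 agree on F; apply F→D and equate their D entries.
No row becomes fully distinguished — the join is lossy.

No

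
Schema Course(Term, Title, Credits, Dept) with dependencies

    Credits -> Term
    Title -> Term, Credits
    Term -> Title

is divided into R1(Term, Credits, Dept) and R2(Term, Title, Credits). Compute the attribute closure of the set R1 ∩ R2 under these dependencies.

Term, Title, Credits

R1 ∩ R2 = {Term, Credits}.
Term → Title applies, adding Title
Closure: {Term, Title, Credits}.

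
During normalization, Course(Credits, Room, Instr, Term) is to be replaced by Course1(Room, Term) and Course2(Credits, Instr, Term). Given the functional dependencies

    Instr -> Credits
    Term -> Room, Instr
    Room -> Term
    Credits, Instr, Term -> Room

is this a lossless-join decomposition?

Common attributes: Course1 ∩ Course2 = {Term}.
Closure of {Term}: Term → Room, Instr applies, adding Room, Instr; Instr → Credits applies, adding Credits. So (Term)⁺ = {Credits, Room, Instr, Term}.
This closure contains every attribute of Course1, so Course1 ∩ Course2 → Course1. The join is lossless.

Yes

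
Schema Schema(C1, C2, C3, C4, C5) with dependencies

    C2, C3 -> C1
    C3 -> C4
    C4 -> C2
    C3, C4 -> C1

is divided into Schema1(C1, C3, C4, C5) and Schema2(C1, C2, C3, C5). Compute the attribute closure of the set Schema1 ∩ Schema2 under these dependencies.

C1, C2, C3, C4, C5

Schema1 ∩ Schema2 = {C1, C3, C5}.
C3 → C4 applies, adding C4
C4 → C2 applies, adding C2
Closure: {C1, C2, C3, C4, C5}.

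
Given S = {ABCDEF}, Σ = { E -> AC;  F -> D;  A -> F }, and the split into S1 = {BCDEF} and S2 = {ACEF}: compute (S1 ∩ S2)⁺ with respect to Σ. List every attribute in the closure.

ACDEF

S1 ∩ S2 = {CEF}.
E → AC applies, adding A
F → D applies, adding D
Closure: {ACDEF}.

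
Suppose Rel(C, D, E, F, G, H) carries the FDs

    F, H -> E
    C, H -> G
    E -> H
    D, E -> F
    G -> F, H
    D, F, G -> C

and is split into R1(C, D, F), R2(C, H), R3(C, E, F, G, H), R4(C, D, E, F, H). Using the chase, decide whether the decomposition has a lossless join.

Yes

Chase test. Columns are C, D, E, F, G, H; row i has aⱼ where attribute j ∈ Ri, else bᵢⱼ.
Initial tableau (one row per fragment):
  row 1: a1 a2 b13 a4 b15 b16
  row 2: a1 b22 b23 b24 b25 a6
  row 3: a1 b32 a3 a4 a5 a6
  row 4: a1 a2 a3 a4 b45 a6
Rows 2 and 3 agree on C, H; apply C, H→G and equate their G entries.
Rows 2 and 4 agree on C, H; apply C, H→G and equate their G entries.
Rows 2 and 3 agree on G; apply G→F, H and equate their F, H entries.
Rows 2 and 3 agree on F, H; apply F, H→E and equate their E entries.
Row 4 is now all distinguished symbols — the join is lossless.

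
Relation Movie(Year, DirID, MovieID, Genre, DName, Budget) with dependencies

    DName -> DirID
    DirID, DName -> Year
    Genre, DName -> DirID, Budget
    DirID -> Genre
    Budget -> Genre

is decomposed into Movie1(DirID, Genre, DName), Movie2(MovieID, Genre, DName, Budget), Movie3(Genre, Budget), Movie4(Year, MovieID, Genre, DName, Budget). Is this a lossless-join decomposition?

Yes

Chase test. Columns are Year, DirID, MovieID, Genre, DName, Budget; row i has aⱼ where attribute j ∈ Moviei, else bᵢⱼ.
Initial tableau (one row per fragment):
  row 1: b11 a2 b13 a4 a5 b16
  row 2: b21 b22 a3 a4 a5 a6
  row 3: b31 b32 b33 a4 b35 a6
  row 4: a1 b42 a3 a4 a5 a6
Rows 1 and 2 agree on DName; apply DName→DirID and equate their DirID entries.
Rows 1 and 4 agree on DName; apply DName→DirID and equate their DirID entries.
Rows 1 and 2 agree on DirID, DName; apply DirID, DName→Year and equate their Year entries.
Rows 1 and 4 agree on DirID, DName; apply DirID, DName→Year and equate their Year entries.
Rows 1 and 2 agree on Genre, DName; apply Genre, DName→DirID, Budget and equate their DirID, Budget entries.
Row 2 is now all distinguished symbols — the join is lossless.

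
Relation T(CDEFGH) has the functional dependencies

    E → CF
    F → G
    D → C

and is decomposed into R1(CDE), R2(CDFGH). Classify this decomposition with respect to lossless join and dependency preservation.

lossy and not dependency-preserving

Lossless test: (CD)⁺ = {CD}, which is a superkey of neither fragment — lossy.
Dependency preservation: the restricted closure of {E} across the fragments never reaches {CF}, so E → CF cannot be enforced without a join — not preserved.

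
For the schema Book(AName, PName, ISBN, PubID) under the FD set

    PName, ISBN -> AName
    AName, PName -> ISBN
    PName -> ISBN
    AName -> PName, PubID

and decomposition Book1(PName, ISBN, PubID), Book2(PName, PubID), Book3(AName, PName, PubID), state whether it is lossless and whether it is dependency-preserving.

Lossless test (chase): Rows 1 and 2 agree on PName; apply PName→ISBN and equate their ISBN entries. Rows 1 and 3 agree on PName; apply PName→ISBN and equate their ISBN entries. Rows 1 and 2 agree on PName, ISBN; apply PName, ISBN→AName and equate their AName entries. Rows 1 and 3 agree on PName, ISBN; apply PName, ISBN→AName and equate their AName entries. Row 1 is now all distinguished symbols — the join is lossless.
Dependency preservation: PName, ISBN → AName; AName, PName → ISBN are not contained in any single fragment, but the restricted closure of each left-hand side across the fragments still reaches the right-hand side; the remaining FDs each lie inside some fragment. All dependencies are preserved.

lossless and dependency-preserving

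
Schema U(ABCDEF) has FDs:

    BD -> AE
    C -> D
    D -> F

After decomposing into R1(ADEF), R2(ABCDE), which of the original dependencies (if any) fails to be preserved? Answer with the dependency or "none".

BD → AE lies within R2.
C → D lies within R2.
D → F lies within R1.
Every dependency is enforceable on the fragments, so the decomposition is dependency-preserving.

none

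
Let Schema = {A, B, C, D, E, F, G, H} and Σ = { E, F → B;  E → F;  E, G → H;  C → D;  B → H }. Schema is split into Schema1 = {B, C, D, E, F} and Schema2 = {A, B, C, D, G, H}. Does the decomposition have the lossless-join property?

No

Common attributes: Schema1 ∩ Schema2 = {B, C, D}.
Closure of {B, C, D}: B → H applies, adding H. So (B, C, D)⁺ = {B, C, D, H}.
The closure contains neither all of Schema1 = {B, C, D, E, F} nor all of Schema2 = {A, B, C, D, G, H}, so the common attributes are not a superkey of either fragment. The join is lossy.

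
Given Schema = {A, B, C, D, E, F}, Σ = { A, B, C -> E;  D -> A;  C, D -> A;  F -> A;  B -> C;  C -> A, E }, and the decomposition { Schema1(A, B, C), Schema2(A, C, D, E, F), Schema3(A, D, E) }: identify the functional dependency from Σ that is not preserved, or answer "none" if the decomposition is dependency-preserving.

none

A, B, C → E: restricted closure across fragments reaches E.
D → A lies within Schema2.
C, D → A lies within Schema2.
F → A lies within Schema2.
B → C lies within Schema1.
C → A, E lies within Schema2.
Every dependency is enforceable on the fragments, so the decomposition is dependency-preserving.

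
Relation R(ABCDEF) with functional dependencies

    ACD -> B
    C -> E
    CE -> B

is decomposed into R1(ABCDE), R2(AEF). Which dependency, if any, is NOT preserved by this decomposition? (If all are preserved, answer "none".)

ACD → B lies within R1.
C → E lies within R1.
CE → B lies within R1.
Every dependency is enforceable on the fragments, so the decomposition is dependency-preserving.

none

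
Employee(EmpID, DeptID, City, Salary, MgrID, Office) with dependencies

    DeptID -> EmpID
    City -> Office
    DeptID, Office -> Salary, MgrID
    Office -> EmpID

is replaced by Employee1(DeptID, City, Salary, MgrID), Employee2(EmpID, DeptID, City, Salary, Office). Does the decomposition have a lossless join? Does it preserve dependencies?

Lossless test: (DeptID, City, Salary)⁺ = {EmpID, DeptID, City, Salary, MgrID, Office}, which contains all of one fragment — lossless.
Dependency preservation: the restricted closure of {DeptID, Office} across the fragments never reaches {Salary, MgrID}, so DeptID, Office → Salary, MgrID cannot be enforced without a join — not preserved.

lossless but not dependency-preserving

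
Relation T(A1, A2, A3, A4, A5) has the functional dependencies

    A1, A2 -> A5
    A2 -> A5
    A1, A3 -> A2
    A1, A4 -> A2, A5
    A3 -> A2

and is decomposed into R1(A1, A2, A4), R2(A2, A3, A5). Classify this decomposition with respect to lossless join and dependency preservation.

Lossless test: (A2)⁺ = {A2, A5}, which is a superkey of neither fragment — lossy.
Dependency preservation: A1, A2 → A5; A1, A3 → A2; A1, A4 → A2, A5 are not contained in any single fragment, but the restricted closure of each left-hand side across the fragments still reaches the right-hand side; the remaining FDs each lie inside some fragment. All dependencies are preserved.

lossy but dependency-preserving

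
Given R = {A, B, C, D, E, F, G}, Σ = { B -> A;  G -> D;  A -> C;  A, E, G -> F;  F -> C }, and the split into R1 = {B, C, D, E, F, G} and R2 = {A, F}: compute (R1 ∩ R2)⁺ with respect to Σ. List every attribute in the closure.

C, F

R1 ∩ R2 = {F}.
F → C applies, adding C
Closure: {C, F}.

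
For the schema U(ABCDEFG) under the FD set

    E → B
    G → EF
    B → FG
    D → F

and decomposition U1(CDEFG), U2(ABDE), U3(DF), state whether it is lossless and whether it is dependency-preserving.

lossy but dependency-preserving

Lossless test (chase): Rows 1 and 2 agree on E; apply E→B and equate their B entries. Rows 1 and 2 agree on B; apply B→FG and equate their FG entries. No row becomes fully distinguished — the join is lossy.
Dependency preservation: B → FG is not contained in any single fragment, but the restricted closure of its left-hand side across the fragments still reaches the right-hand side; the remaining FDs each lie inside some fragment. All dependencies are preserved.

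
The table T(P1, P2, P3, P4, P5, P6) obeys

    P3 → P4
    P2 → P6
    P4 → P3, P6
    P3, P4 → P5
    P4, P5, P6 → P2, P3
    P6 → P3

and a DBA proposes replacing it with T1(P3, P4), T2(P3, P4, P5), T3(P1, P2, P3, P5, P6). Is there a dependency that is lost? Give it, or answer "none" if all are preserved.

P3 → P4 lies within T1.
P2 → P6 lies within T3.
P4 → P3, P6: restricted closure across fragments reaches P3, P6.
P3, P4 → P5 lies within T2.
P4, P5, P6 → P2, P3: restricted closure across fragments reaches P2, P3.
P6 → P3 lies within T3.
Every dependency is enforceable on the fragments, so the decomposition is dependency-preserving.

none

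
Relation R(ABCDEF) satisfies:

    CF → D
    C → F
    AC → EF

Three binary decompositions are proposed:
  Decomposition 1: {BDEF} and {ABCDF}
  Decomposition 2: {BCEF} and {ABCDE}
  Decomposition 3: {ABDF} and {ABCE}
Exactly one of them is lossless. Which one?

Decomposition 2

Decomposition 1: common = {BDF}, closure = {BDF} → lossy.
Decomposition 2: common = {BCE}, closure = {BCDEF} → lossless.
Decomposition 3: common = {AB}, closure = {AB} → lossy.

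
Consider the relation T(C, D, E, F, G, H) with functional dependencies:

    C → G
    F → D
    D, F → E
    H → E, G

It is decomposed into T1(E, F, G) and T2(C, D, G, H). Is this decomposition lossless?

Common attributes: T1 ∩ T2 = {G}.
No dependency enlarges {G}, so (G)⁺ = {G}.
The closure contains neither all of T1 = {E, F, G} nor all of T2 = {C, D, G, H}, so the common attributes are not a superkey of either fragment. The join is lossy.

No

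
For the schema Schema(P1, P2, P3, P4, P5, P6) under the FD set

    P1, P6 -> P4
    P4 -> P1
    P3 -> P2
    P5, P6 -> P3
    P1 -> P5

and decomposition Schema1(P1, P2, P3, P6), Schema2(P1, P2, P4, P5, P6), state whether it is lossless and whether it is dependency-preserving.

Lossless test: (P1, P2, P6)⁺ = {P1, P2, P3, P4, P5, P6}, which contains all of one fragment — lossless.
Dependency preservation: the restricted closure of {P5, P6} across the fragments never reaches {P3}, so P5, P6 → P3 cannot be enforced without a join — not preserved.

lossless but not dependency-preserving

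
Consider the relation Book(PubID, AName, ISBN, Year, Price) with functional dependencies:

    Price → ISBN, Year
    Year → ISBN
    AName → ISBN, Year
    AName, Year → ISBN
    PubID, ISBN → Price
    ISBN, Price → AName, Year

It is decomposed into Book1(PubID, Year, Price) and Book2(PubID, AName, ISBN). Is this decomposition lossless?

Common attributes: Book1 ∩ Book2 = {PubID}.
No dependency enlarges {PubID}, so (PubID)⁺ = {PubID}.
The closure contains neither all of Book1 = {PubID, Year, Price} nor all of Book2 = {PubID, AName, ISBN}, so the common attributes are not a superkey of either fragment. The join is lossy.

No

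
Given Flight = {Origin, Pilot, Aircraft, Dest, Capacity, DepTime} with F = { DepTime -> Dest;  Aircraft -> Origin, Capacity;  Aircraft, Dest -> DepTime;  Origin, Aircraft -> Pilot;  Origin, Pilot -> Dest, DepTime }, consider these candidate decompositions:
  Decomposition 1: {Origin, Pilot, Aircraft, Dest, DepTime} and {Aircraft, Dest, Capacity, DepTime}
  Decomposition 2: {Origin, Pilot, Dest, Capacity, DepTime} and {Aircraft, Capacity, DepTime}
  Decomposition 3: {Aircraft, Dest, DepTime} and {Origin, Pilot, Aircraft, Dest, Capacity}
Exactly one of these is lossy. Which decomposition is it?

Decomposition 2

Decomposition 1: common = {Aircraft, Dest, DepTime}, closure = {Origin, Pilot, Aircraft, Dest, Capacity, DepTime} → lossless.
Decomposition 2: common = {Capacity, DepTime}, closure = {Dest, Capacity, DepTime} → lossy.
Decomposition 3: common = {Aircraft, Dest}, closure = {Origin, Pilot, Aircraft, Dest, Capacity, DepTime} → lossless.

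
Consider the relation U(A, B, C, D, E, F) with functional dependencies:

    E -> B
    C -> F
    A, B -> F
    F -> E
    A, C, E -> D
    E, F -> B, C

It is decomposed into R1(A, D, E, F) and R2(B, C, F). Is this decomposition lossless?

Yes

Common attributes: R1 ∩ R2 = {F}.
Closure of {F}: F → E applies, adding E; E, F → B, C applies, adding B, C. So (F)⁺ = {B, C, E, F}.
This closure contains every attribute of R2, so R1 ∩ R2 → R2. The join is lossless.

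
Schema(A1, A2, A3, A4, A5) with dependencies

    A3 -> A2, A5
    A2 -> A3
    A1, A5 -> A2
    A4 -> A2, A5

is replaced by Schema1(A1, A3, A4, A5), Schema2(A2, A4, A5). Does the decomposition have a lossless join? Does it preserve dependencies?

lossless but not dependency-preserving

Lossless test: (A4, A5)⁺ = {A2, A3, A4, A5}, which contains all of one fragment — lossless.
Dependency preservation: the restricted closure of {A3} across the fragments never reaches {A2, A5}, so A3 → A2, A5 cannot be enforced without a join — not preserved.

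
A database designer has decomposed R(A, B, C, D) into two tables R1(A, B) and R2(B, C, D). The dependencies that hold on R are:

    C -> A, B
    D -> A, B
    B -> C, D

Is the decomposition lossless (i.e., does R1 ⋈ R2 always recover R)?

Yes

Common attributes: R1 ∩ R2 = {B}.
Closure of {B}: B → C, D applies, adding C, D; C → A, B applies, adding A. So (B)⁺ = {A, B, C, D}.
This closure contains every attribute of R1, so R1 ∩ R2 → R1. The join is lossless.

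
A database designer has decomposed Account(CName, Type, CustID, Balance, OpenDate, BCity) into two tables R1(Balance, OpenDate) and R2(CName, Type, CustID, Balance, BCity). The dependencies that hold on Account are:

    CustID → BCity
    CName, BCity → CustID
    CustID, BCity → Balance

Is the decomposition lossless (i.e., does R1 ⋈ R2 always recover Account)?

No

Common attributes: R1 ∩ R2 = {Balance}.
No dependency enlarges {Balance}, so (Balance)⁺ = {Balance}.
The closure contains neither all of R1 = {Balance, OpenDate} nor all of R2 = {CName, Type, CustID, Balance, BCity}, so the common attributes are not a superkey of either fragment. The join is lossy.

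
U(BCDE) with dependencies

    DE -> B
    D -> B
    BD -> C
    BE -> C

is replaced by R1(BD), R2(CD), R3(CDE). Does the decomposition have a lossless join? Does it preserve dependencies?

lossless but not dependency-preserving

Lossless test (chase): Rows 1 and 2 agree on D; apply D→B and equate their B entries. Rows 1 and 3 agree on D; apply D→B and equate their B entries. Rows 1 and 2 agree on BD; apply BD→C and equate their C entries. Row 3 is now all distinguished symbols — the join is lossless.
Dependency preservation: the restricted closure of {BE} across the fragments never reaches {C}, so BE → C cannot be enforced without a join — not preserved.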